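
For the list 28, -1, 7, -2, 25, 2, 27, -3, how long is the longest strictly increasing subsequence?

4

Let dp[i] be the longest increasing subsequence ending at position i. Then dp = [1, 1, 2, 1, 3, 2, 4, 1].
The maximum is 4; one witness is -1, 7, 25, 27 at positions 2,3,5,7.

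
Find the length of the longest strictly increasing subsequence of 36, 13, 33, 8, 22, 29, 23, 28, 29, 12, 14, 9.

5

Scanning left to right, the best length ending at each element is: 36→1, 13→1, 33→2, 8→1, 22→2, 29→3, 23→3, 28→4, 29→5, 12→2, 14→3, 9→2.
So the longest increasing subsequence has length 5, e.g. 13, 22, 23, 28, 29.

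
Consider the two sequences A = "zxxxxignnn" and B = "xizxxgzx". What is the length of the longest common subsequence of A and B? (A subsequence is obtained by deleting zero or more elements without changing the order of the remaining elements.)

4

A longest common subsequence is zxxx (length 4); the LCS DP confirms no longer common subsequence exists.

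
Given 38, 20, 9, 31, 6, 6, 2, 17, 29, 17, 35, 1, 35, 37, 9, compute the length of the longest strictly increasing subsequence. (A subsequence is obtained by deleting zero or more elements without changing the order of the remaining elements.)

5

One longest increasing subsequence is 9, 17, 29, 35, 37 (positions 3,8,9,11,14), of length 5; no longer one exists.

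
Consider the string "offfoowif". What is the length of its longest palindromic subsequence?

5

One longest palindromic subsequence is offfo (positions 1,2,3,4,6); it reads the same forward and backward, and the interval DP gives dp[1][9] = 5.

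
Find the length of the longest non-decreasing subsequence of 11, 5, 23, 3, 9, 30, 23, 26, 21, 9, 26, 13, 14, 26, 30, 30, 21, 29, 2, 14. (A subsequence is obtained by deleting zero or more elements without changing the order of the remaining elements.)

8

Scanning left to right, the best length ending at each element is: 11→1, 5→1, 23→2, 3→1, 9→2, 30→3, 23→3, 26→4, 21→3, 9→3, 26→5, 13→4, 14→5, 26→6, 30→7, 30→8, 21→6, 29→7, 2→1, 14→6.
So the longest non-decreasing subsequence has length 8, e.g. 11, 23, 23, 26, 26, 26, 30, 30.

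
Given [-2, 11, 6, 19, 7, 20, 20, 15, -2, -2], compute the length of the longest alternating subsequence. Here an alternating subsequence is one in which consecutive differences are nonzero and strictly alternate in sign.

7

A longest alternating subsequence is -2, 11, 6, 19, 7, 20, 15 (positions 1,2,3,4,5,6,8); its 6 consecutive differences strictly alternate in sign, and length 7 is optimal.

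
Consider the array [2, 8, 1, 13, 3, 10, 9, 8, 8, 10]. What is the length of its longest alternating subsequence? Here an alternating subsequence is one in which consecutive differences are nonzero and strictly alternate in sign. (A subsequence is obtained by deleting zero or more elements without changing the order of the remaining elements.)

8

A longest alternating subsequence is 2, 8, 1, 13, 3, 10, 9, 10 (positions 1,2,3,4,5,6,7,10); its 7 consecutive differences strictly alternate in sign, and length 8 is optimal.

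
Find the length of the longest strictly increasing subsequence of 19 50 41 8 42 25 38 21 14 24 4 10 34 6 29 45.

5

Let dp[i] be the longest increasing subsequence ending at position i. Then dp = [1, 2, 2, 1, 3, 2, 3, 2, 2, 3, 1, 2, 4, 2, 4, 5].
The maximum is 5; one witness is 19, 21, 24, 34, 45 at positions 1,8,10,13,16.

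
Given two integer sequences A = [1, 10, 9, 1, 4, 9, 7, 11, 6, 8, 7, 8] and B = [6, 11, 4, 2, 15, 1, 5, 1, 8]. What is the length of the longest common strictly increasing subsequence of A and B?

For each value that appears in both, track the longest common increasing run ending there.
The best achievable length is 2; one witness is 6, 8 (A-positions 9,10, B-positions 1,9).

2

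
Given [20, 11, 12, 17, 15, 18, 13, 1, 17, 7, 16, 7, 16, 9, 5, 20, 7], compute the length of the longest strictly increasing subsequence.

Let dp[i] be the longest increasing subsequence ending at position i. Then dp = [1, 1, 2, 3, 3, 4, 3, 1, 4, 2, 4, 2, 4, 3, 2, 5, 3].
The maximum is 5; one witness is 11, 12, 17, 18, 20 at positions 2,3,4,6,16.

5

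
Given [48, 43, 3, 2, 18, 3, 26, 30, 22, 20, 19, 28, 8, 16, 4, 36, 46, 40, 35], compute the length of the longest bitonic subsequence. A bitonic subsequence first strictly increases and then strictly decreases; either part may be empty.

9

Let inc[i] be the LIS ending at i and dec[i] the longest strictly decreasing subsequence starting at i. inc = [1, 1, 1, 1, 2, 2, 3, 4, 3, 3, 3, 4, 3, 4, 3, 5, 6, 6, 5], dec = [8, 7, 2, 1, 3, 1, 6, 6, 5, 4, 3, 3, 2, 2, 1, 2, 3, 2, 1].
max_i inc[i]+dec[i]−1 = 9, with one witness 3, 18, 26, 30, 22, 20, 19, 16, 4.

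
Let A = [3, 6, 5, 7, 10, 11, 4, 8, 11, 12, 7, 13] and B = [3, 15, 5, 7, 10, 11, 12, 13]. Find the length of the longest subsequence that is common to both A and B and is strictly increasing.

7

A longest common strictly increasing subsequence is 3, 5, 7, 10, 11, 12, 13 (length 7); it appears in order in both A and B, and no longer such subsequence exists.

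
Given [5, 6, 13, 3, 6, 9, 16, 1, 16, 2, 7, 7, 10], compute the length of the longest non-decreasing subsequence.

Let dp[i] be the longest non-decreasing subsequence ending at position i. Then dp = [1, 2, 3, 1, 3, 4, 5, 1, 6, 2, 4, 5, 6].
The maximum is 6; one witness is 5, 6, 6, 9, 16, 16 at positions 1,2,5,6,7,9.

6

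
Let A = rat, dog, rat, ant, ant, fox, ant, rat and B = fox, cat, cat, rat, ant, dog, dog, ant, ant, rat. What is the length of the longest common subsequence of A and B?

5

Backtracking the LCS table gives one alignment: rat (A1,B4) → dog (A2,B7) → ant (A5,B8) → ant (A7,B9) → rat (A8,B10).
So the longest common subsequence has length 5.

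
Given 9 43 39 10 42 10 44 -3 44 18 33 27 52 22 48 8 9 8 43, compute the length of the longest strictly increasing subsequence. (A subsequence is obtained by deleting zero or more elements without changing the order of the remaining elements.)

One longest increasing subsequence is 9, 39, 42, 44, 52 (positions 1,3,5,7,13), of length 5; no longer one exists.

5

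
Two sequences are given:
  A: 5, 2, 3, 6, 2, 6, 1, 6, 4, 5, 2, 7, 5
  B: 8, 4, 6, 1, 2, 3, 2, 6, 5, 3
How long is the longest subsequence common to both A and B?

5

A longest common subsequence is 2, 3, 2, 6, 5 (length 5); the LCS DP confirms no longer common subsequence exists.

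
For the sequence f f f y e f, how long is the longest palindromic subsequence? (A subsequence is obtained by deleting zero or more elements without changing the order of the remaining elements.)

4

One longest palindromic subsequence is ffff (positions 1,2,3,6); it reads the same forward and backward, and the interval DP gives dp[1][6] = 4.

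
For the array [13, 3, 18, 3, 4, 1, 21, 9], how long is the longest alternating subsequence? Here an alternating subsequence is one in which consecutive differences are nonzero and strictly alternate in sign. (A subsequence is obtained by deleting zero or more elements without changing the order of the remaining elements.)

8

A longest alternating subsequence is 13, 3, 18, 3, 4, 1, 21, 9 (positions 1,2,3,4,5,6,7,8); its 7 consecutive differences strictly alternate in sign, and length 8 is optimal.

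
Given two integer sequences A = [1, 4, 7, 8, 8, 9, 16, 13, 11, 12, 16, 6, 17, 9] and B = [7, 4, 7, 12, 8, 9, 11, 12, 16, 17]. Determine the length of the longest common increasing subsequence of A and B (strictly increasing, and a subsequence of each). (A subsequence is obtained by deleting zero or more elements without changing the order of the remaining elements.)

A longest common strictly increasing subsequence is 4, 7, 8, 9, 11, 12, 16, 17 (length 8); it appears in order in both A and B, and no longer such subsequence exists.

8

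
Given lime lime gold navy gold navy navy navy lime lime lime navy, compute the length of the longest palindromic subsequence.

8

One longest palindromic subsequence is lime lime navy navy navy navy lime lime (positions 1,2,4,6,7,8,10,11); it reads the same forward and backward, and the interval DP gives dp[1][12] = 8.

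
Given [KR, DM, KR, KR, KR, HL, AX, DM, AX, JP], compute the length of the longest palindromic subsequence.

5

One longest palindromic subsequence is DM KR KR KR DM (positions 2,3,4,5,8); it reads the same forward and backward, and the interval DP gives dp[1][10] = 5.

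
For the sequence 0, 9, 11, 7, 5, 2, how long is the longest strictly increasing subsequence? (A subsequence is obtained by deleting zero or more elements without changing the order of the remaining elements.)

Let dp[i] be the longest increasing subsequence ending at position i. Then dp = [1, 2, 3, 2, 2, 2].
The maximum is 3; one witness is 0, 9, 11 at positions 1,2,3.

3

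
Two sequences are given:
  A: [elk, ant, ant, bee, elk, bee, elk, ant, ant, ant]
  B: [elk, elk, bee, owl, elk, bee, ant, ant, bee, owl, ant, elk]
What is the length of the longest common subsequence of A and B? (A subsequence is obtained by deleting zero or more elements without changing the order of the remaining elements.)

7

A longest common subsequence is elk, bee, elk, bee, ant, ant, ant (length 7); the LCS DP confirms no longer common subsequence exists.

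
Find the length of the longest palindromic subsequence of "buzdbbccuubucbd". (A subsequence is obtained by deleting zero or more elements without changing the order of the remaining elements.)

9

Using dp[i][j] = 2 + dp[i+1][j−1] if the ends match, else max(dp[i+1][j], dp[i][j−1]):
dp[1][15] = 9. A witness is dbcubucbd at positions 4,5,7,9,11,12,13,14,15.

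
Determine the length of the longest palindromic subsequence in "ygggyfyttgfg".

Using dp[i][j] = 2 + dp[i+1][j−1] if the ends match, else max(dp[i+1][j], dp[i][j−1]):
dp[1][12] = 7. A witness is ggyfygg at positions 2,4,5,6,7,10,12.

7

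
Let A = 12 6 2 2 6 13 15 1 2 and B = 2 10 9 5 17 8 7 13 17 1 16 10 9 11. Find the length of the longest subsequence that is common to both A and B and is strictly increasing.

A longest common strictly increasing subsequence is 2, 13 (length 2); it appears in order in both A and B, and no longer such subsequence exists.

2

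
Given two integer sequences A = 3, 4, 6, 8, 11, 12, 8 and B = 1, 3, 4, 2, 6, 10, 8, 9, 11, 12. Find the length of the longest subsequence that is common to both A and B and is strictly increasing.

6

A longest common strictly increasing subsequence is 3, 4, 6, 8, 11, 12 (length 6); it appears in order in both A and B, and no longer such subsequence exists.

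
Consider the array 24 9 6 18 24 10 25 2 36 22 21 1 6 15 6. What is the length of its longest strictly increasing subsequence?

5

Let dp[i] be the longest increasing subsequence ending at position i. Then dp = [1, 1, 1, 2, 3, 2, 4, 1, 5, 3, 3, 1, 2, 3, 2].
The maximum is 5; one witness is 9, 18, 24, 25, 36 at positions 2,4,5,7,9.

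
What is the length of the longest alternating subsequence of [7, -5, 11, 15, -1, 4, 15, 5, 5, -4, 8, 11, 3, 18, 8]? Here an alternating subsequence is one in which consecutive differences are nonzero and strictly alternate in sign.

10

Track the best alternating length ending on an up-step vs a down-step at each position: up/down = 1/1, 1/2, 3/1, 3/1, 3/4, 5/4, 5/1, 5/6, 5/6, 3/6, 7/6, 7/6, 7/8, 9/1, 9/10.
The maximum over both is 10; one such subsequence is 7, -5, 11, -1, 15, 5, 8, 3, 18, 8.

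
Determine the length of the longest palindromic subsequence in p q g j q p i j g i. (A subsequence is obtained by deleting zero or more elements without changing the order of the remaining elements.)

One longest palindromic subsequence is gjijg (positions 3,4,7,8,9); it reads the same forward and backward, and the interval DP gives dp[1][10] = 5.

5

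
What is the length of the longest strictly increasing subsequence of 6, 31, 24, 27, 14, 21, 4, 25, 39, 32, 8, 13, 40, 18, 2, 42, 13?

7

One longest increasing subsequence is 6, 14, 21, 25, 39, 40, 42 (positions 1,5,6,8,9,13,16), of length 7; no longer one exists.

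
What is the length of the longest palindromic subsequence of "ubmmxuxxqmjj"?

Using dp[i][j] = 2 + dp[i+1][j−1] if the ends match, else max(dp[i+1][j], dp[i][j−1]):
dp[1][12] = 5. A witness is mxxxm at positions 4,5,7,8,10.

5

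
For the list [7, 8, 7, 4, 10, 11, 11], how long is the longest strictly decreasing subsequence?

One longest decreasing subsequence is 8, 7, 4 (positions 2,3,4), of length 3; no longer one exists.

3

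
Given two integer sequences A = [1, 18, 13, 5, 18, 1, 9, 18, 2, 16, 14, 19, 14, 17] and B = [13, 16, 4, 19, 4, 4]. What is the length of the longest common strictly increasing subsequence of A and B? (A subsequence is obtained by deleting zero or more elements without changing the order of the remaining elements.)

A longest common strictly increasing subsequence is 13, 16, 19 (length 3); it appears in order in both A and B, and no longer such subsequence exists.

3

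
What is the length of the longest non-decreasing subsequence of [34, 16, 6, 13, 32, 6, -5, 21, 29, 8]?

Let dp[i] be the longest non-decreasing subsequence ending at position i. Then dp = [1, 1, 1, 2, 3, 2, 1, 3, 4, 3].
The maximum is 4; one witness is 6, 13, 21, 29 at positions 3,4,8,9.

4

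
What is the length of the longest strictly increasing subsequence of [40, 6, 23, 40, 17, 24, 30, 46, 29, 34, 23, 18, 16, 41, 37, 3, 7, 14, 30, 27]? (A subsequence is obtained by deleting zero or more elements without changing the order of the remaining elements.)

Let dp[i] be the longest increasing subsequence ending at position i. Then dp = [1, 1, 2, 3, 2, 3, 4, 5, 4, 5, 3, 3, 2, 6, 6, 1, 2, 3, 5, 4].
The maximum is 6; one witness is 6, 23, 24, 30, 34, 41 at positions 2,3,6,7,10,14.

6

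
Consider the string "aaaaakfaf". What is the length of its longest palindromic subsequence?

6

Using dp[i][j] = 2 + dp[i+1][j−1] if the ends match, else max(dp[i+1][j], dp[i][j−1]):
dp[1][9] = 6. A witness is aaaaaa at positions 1,2,3,4,5,8.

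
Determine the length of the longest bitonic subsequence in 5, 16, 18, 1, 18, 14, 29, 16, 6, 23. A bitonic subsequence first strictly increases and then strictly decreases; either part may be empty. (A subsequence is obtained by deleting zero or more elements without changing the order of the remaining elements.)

6

One longest bitonic subsequence is 5, 16, 18, 29, 16, 6 (positions 1,2,3,7,8,9): it rises to 29 then falls. Length 6 is optimal.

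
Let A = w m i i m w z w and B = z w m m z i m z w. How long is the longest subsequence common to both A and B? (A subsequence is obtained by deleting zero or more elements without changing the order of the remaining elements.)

A longest common subsequence is wmimzw (length 6); the LCS DP confirms no longer common subsequence exists.

6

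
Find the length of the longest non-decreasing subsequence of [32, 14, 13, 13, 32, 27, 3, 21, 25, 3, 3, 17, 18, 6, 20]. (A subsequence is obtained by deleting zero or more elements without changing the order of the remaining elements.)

6

Let dp[i] be the longest non-decreasing subsequence ending at position i. Then dp = [1, 1, 1, 2, 3, 3, 1, 3, 4, 2, 3, 4, 5, 4, 6].
The maximum is 6; one witness is 3, 3, 3, 17, 18, 20 at positions 7,10,11,12,13,15.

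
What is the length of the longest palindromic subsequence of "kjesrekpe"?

One longest palindromic subsequence is kerek (positions 1,3,5,6,7); it reads the same forward and backward, and the interval DP gives dp[1][9] = 5.

5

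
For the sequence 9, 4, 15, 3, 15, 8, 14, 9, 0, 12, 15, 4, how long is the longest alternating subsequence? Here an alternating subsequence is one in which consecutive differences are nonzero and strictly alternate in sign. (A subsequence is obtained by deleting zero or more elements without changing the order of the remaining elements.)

Track the best alternating length ending on an up-step vs a down-step at each position: up/down = 1/1, 1/2, 3/1, 1/4, 5/1, 5/6, 7/6, 7/8, 1/8, 9/8, 9/1, 9/10.
The maximum over both is 10; one such subsequence is 9, 4, 15, 3, 15, 8, 14, 9, 12, 4.

10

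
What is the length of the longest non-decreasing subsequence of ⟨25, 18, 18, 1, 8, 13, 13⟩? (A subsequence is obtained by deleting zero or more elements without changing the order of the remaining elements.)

4

One longest non-decreasing subsequence is 1, 8, 13, 13 (positions 4,5,6,7), of length 4; no longer one exists.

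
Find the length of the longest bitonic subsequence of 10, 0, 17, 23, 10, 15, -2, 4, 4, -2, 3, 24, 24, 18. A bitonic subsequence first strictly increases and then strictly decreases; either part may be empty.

Let inc[i] be the LIS ending at i and dec[i] the longest strictly decreasing subsequence starting at i. inc = [1, 1, 2, 3, 2, 3, 1, 2, 2, 1, 2, 4, 4, 4], dec = [3, 2, 4, 4, 3, 3, 1, 2, 2, 1, 1, 2, 2, 1].
max_i inc[i]+dec[i]−1 = 6, with one witness 10, 17, 23, 15, 4, 3.

6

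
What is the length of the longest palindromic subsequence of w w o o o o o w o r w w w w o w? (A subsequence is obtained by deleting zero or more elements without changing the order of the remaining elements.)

One longest palindromic subsequence is wwooooooww (positions 1,2,3,4,5,6,7,9,14,16); it reads the same forward and backward, and the interval DP gives dp[1][16] = 10.

10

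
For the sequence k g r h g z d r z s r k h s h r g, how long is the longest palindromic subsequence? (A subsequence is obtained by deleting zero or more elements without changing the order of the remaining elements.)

9

Using dp[i][j] = 2 + dp[i+1][j−1] if the ends match, else max(dp[i+1][j], dp[i][j−1]):
dp[1][17] = 9. A witness is grhshshrg at positions 2,3,4,10,13,14,15,16,17.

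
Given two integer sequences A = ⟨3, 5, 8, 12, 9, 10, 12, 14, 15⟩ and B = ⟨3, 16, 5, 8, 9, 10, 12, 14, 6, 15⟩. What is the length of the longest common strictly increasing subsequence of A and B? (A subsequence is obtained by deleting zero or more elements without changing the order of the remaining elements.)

For each value that appears in both, track the longest common increasing run ending there.
The best achievable length is 8; one witness is 3, 5, 8, 9, 10, 12, 14, 15 (A-positions 1,2,3,5,6,7,8,9, B-positions 1,3,4,5,6,7,8,10).

8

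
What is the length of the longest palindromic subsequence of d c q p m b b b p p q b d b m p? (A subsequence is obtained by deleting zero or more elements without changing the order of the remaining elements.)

One longest palindromic subsequence is pmbbppbbmp (positions 4,5,6,8,9,10,12,14,15,16); it reads the same forward and backward, and the interval DP gives dp[1][16] = 10.

10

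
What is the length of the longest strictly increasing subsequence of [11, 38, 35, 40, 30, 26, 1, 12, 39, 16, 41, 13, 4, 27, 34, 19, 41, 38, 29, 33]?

One longest increasing subsequence is 11, 12, 16, 27, 34, 41 (positions 1,8,10,14,15,17), of length 6; no longer one exists.

6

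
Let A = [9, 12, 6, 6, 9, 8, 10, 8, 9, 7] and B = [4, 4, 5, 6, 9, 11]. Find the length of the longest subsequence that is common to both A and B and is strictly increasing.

2

For each value that appears in both, track the longest common increasing run ending there.
The best achievable length is 2; one witness is 6, 9 (A-positions 3,5, B-positions 4,5).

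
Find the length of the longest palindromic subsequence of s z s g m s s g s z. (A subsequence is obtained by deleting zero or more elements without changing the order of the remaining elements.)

One longest palindromic subsequence is zsgssgsz (positions 2,3,4,6,7,8,9,10); it reads the same forward and backward, and the interval DP gives dp[1][10] = 8.

8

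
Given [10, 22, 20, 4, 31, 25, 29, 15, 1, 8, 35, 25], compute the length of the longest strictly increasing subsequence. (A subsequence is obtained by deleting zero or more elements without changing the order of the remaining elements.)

One longest increasing subsequence is 10, 22, 25, 29, 35 (positions 1,2,6,7,11), of length 5; no longer one exists.

5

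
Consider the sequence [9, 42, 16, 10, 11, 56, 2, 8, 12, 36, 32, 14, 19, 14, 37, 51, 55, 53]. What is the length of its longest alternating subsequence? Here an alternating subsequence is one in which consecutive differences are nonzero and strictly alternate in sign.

11

Track the best alternating length ending on an up-step vs a down-step at each position: up/down = 1/1, 2/1, 2/3, 2/3, 4/3, 4/1, 1/5, 6/5, 6/5, 6/5, 6/7, 6/7, 8/7, 6/9, 10/5, 10/5, 10/5, 10/11.
The maximum over both is 11; one such subsequence is 9, 42, 10, 11, 2, 36, 14, 19, 14, 55, 53.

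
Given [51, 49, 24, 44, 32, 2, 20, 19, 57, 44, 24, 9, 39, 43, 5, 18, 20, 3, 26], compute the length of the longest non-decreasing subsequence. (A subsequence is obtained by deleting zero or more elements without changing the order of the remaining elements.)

One longest non-decreasing subsequence is 2, 20, 24, 39, 43 (positions 6,7,11,13,14), of length 5; no longer one exists.

5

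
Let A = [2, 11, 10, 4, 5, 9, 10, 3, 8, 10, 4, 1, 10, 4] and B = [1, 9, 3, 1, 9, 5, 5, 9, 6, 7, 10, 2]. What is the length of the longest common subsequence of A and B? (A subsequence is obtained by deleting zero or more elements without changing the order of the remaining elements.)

Backtracking the LCS table gives one alignment: 9 (A6,B2) → 3 (A8,B3) → 1 (A12,B4) → 10 (A13,B11).
So the longest common subsequence has length 4.

4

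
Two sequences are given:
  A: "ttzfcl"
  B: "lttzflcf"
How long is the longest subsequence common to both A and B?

Backtracking the LCS table gives one alignment: t (A1,B2) → t (A2,B3) → z (A3,B4) → f (A4,B5) → c (A5,B7).
So the longest common subsequence has length 5.

5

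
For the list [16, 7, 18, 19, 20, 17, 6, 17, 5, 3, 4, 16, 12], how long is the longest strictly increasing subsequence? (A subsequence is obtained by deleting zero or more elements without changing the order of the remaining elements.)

Scanning left to right, the best length ending at each element is: 16→1, 7→1, 18→2, 19→3, 20→4, 17→2, 6→1, 17→2, 5→1, 3→1, 4→2, 16→3, 12→3.
So the longest increasing subsequence has length 4, e.g. 16, 18, 19, 20.

4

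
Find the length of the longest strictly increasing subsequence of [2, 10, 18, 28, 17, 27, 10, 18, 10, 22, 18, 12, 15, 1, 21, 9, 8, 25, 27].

7

One longest increasing subsequence is 2, 10, 17, 18, 22, 25, 27 (positions 1,2,5,8,10,18,19), of length 7; no longer one exists.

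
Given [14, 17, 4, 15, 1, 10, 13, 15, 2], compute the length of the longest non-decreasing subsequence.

Scanning left to right, the best length ending at each element is: 14→1, 17→2, 4→1, 15→2, 1→1, 10→2, 13→3, 15→4, 2→2.
So the longest non-decreasing subsequence has length 4, e.g. 4, 10, 13, 15.

4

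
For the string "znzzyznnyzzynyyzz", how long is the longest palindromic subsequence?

12

One longest palindromic subsequence is zzynyzzynyzz (positions 1,3,5,8,9,10,11,12,13,15,16,17); it reads the same forward and backward, and the interval DP gives dp[1][17] = 12.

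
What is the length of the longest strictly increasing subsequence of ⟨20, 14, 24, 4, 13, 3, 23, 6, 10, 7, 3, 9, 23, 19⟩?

5

Scanning left to right, the best length ending at each element is: 20→1, 14→1, 24→2, 4→1, 13→2, 3→1, 23→3, 6→2, 10→3, 7→3, 3→1, 9→4, 23→5, 19→5.
So the longest increasing subsequence has length 5, e.g. 4, 6, 7, 9, 23.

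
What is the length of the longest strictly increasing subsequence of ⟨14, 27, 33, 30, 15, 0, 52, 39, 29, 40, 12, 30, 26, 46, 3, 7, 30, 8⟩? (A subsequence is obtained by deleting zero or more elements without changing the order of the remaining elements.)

6

Scanning left to right, the best length ending at each element is: 14→1, 27→2, 33→3, 30→3, 15→2, 0→1, 52→4, 39→4, 29→3, 40→5, 12→2, 30→4, 26→3, 46→6, 3→2, 7→3, 30→4, 8→4.
So the longest increasing subsequence has length 6, e.g. 14, 27, 33, 39, 40, 46.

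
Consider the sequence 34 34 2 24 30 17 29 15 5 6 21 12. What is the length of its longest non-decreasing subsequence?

4

One longest non-decreasing subsequence is 2, 5, 6, 21 (positions 3,9,10,11), of length 4; no longer one exists.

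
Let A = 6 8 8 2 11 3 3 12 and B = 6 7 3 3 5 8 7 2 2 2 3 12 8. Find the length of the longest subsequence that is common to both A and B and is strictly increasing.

A longest common strictly increasing subsequence is 6, 8, 12 (length 3); it appears in order in both A and B, and no longer such subsequence exists.

3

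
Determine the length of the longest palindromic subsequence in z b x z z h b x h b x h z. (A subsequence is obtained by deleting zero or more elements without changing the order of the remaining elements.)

8

Using dp[i][j] = 2 + dp[i+1][j−1] if the ends match, else max(dp[i+1][j], dp[i][j−1]):
dp[1][13] = 8. A witness is zbxzzxbz at positions 1,2,3,4,5,8,10,13.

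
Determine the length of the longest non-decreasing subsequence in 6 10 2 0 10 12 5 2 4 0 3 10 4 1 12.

Let dp[i] be the longest non-decreasing subsequence ending at position i. Then dp = [1, 2, 1, 1, 3, 4, 2, 2, 3, 2, 3, 4, 4, 3, 5].
The maximum is 5; one witness is 6, 10, 10, 12, 12 at positions 1,2,5,6,15.

5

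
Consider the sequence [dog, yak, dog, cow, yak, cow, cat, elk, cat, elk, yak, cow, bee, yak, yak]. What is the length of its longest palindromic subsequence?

One longest palindromic subsequence is yak yak cow elk cat elk cow yak yak (positions 2,5,6,8,9,10,12,14,15); it reads the same forward and backward, and the interval DP gives dp[1][15] = 9.

9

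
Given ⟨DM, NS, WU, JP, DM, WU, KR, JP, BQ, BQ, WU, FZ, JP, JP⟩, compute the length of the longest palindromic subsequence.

6

One longest palindromic subsequence is JP JP BQ BQ JP JP (positions 4,8,9,10,13,14); it reads the same forward and backward, and the interval DP gives dp[1][14] = 6.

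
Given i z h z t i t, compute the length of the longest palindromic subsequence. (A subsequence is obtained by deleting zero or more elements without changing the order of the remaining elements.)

One longest palindromic subsequence is izhzi (positions 1,2,3,4,6); it reads the same forward and backward, and the interval DP gives dp[1][7] = 5.

5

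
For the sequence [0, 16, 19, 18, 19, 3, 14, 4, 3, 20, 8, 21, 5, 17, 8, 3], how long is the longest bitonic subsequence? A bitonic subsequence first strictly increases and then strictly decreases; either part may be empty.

Let inc[i] be the LIS ending at i and dec[i] the longest strictly decreasing subsequence starting at i. inc = [1, 2, 3, 3, 4, 2, 3, 3, 2, 5, 4, 6, 4, 5, 5, 2], dec = [1, 5, 6, 5, 5, 1, 4, 2, 1, 4, 3, 4, 2, 3, 2, 1].
max_i inc[i]+dec[i]−1 = 9, with one witness 0, 16, 18, 19, 20, 21, 17, 8, 3.

9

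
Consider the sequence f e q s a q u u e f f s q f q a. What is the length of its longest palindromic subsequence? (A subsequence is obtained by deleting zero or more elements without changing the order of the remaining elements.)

8

One longest palindromic subsequence is fqsffsqf (positions 1,3,4,10,11,12,13,14); it reads the same forward and backward, and the interval DP gives dp[1][16] = 8.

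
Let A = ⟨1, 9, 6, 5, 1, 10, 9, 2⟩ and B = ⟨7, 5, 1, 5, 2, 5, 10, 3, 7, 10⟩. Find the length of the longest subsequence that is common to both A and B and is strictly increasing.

For each value that appears in both, track the longest common increasing run ending there.
The best achievable length is 3; one witness is 1, 5, 10 (A-positions 1,4,6, B-positions 3,4,7).

3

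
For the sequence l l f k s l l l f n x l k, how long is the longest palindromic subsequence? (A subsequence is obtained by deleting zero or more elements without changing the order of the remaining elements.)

7

Using dp[i][j] = 2 + dp[i+1][j−1] if the ends match, else max(dp[i+1][j], dp[i][j−1]):
dp[1][13] = 7. A witness is lflllfl at positions 2,3,6,7,8,9,12.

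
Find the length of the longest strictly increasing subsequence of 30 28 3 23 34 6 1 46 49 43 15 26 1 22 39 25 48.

One longest increasing subsequence is 3, 6, 15, 26, 39, 48 (positions 3,6,11,12,15,17), of length 6; no longer one exists.

6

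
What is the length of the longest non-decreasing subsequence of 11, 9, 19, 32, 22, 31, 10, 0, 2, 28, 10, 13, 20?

One longest non-decreasing subsequence is 9, 10, 10, 13, 20 (positions 2,7,11,12,13), of length 5; no longer one exists.

5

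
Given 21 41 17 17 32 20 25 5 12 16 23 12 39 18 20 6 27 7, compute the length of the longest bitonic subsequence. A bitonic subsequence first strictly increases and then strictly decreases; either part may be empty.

Let inc[i] be the LIS ending at i and dec[i] the longest strictly decreasing subsequence starting at i. inc = [1, 2, 1, 1, 2, 2, 3, 1, 2, 3, 4, 2, 5, 4, 5, 2, 6, 3], dec = [5, 6, 4, 4, 5, 4, 4, 1, 2, 3, 3, 2, 3, 2, 2, 1, 2, 1].
max_i inc[i]+dec[i]−1 = 7, with one witness 21, 41, 32, 25, 23, 20, 7.

7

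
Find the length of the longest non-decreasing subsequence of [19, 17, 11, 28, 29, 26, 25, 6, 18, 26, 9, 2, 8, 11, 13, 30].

5

One longest non-decreasing subsequence is 6, 9, 11, 13, 30 (positions 8,11,14,15,16), of length 5; no longer one exists.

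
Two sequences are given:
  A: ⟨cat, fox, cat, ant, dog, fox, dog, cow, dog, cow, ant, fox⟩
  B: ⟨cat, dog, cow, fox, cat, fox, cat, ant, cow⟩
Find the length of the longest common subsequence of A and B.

A longest common subsequence is cat, fox, cat, ant, cow (length 5); the LCS DP confirms no longer common subsequence exists.

5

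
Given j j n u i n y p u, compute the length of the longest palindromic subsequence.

3

One longest palindromic subsequence is upu (positions 4,8,9); it reads the same forward and backward, and the interval DP gives dp[1][9] = 3.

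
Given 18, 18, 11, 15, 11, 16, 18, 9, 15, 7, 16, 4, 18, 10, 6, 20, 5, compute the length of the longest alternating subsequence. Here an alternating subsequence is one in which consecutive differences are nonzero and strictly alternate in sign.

Track the best alternating length ending on an up-step vs a down-step at each position: up/down = 1/1, 1/1, 1/2, 3/2, 1/4, 5/2, 5/1, 1/6, 7/6, 1/8, 9/6, 1/10, 11/1, 11/12, 11/12, 13/1, 11/14.
The maximum over both is 14; one such subsequence is 18, 11, 15, 11, 16, 9, 15, 7, 16, 4, 18, 10, 20, 5.

14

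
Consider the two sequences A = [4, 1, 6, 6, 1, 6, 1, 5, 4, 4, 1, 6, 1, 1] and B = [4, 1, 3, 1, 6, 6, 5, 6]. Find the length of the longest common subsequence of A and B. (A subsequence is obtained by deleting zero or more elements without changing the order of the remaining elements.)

6

Backtracking the LCS table gives one alignment: 4 (A1,B1) → 1 (A2,B4) → 6 (A4,B5) → 6 (A6,B6) → 5 (A8,B7) → 6 (A12,B8).
So the longest common subsequence has length 6.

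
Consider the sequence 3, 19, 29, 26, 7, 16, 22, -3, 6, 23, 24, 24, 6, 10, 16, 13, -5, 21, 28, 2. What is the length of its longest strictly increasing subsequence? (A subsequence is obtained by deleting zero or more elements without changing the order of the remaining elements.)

7

Scanning left to right, the best length ending at each element is: 3→1, 19→2, 29→3, 26→3, 7→2, 16→3, 22→4, -3→1, 6→2, 23→5, 24→6, 24→6, 6→2, 10→3, 16→4, 13→4, -5→1, 21→5, 28→7, 2→2.
So the longest increasing subsequence has length 7, e.g. 3, 7, 16, 22, 23, 24, 28.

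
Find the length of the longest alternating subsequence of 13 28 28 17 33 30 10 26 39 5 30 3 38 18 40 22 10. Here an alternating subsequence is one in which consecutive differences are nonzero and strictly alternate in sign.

A longest alternating subsequence is 13, 28, 17, 33, 10, 26, 5, 30, 3, 38, 18, 40, 22 (positions 1,2,4,5,7,8,10,11,12,13,14,15,16); its 12 consecutive differences strictly alternate in sign, and length 13 is optimal.

13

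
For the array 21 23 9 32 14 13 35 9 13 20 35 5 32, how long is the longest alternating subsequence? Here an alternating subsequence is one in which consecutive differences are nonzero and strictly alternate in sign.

A longest alternating subsequence is 21, 23, 9, 32, 14, 35, 9, 13, 5, 32 (positions 1,2,3,4,5,7,8,9,12,13); its 9 consecutive differences strictly alternate in sign, and length 10 is optimal.

10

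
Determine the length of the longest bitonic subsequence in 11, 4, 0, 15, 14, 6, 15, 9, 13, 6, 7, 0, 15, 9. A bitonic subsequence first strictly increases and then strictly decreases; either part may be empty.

Let inc[i] be the LIS ending at i and dec[i] the longest strictly decreasing subsequence starting at i. inc = [1, 1, 1, 2, 2, 2, 3, 3, 4, 2, 3, 1, 5, 4], dec = [4, 2, 1, 5, 4, 2, 4, 3, 3, 2, 2, 1, 2, 1].
max_i inc[i]+dec[i]−1 = 6, with one witness 11, 15, 14, 13, 7, 0.

6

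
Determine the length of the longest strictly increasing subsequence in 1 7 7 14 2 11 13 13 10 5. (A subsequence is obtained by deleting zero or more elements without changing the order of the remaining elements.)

4

Scanning left to right, the best length ending at each element is: 1→1, 7→2, 7→2, 14→3, 2→2, 11→3, 13→4, 13→4, 10→3, 5→3.
So the longest increasing subsequence has length 4, e.g. 1, 7, 11, 13.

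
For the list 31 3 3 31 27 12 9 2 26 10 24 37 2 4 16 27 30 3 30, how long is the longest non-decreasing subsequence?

8

Scanning left to right, the best length ending at each element is: 31→1, 3→1, 3→2, 31→3, 27→3, 12→3, 9→3, 2→1, 26→4, 10→4, 24→5, 37→6, 2→2, 4→3, 16→5, 27→6, 30→7, 3→3, 30→8.
So the longest non-decreasing subsequence has length 8, e.g. 3, 3, 9, 10, 24, 27, 30, 30.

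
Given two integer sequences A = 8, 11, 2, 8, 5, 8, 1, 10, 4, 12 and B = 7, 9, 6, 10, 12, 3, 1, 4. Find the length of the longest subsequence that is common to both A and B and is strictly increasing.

2

For each value that appears in both, track the longest common increasing run ending there.
The best achievable length is 2; one witness is 10, 12 (A-positions 8,10, B-positions 4,5).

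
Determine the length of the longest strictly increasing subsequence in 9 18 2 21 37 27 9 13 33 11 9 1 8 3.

One longest increasing subsequence is 9, 18, 21, 27, 33 (positions 1,2,4,6,9), of length 5; no longer one exists.

5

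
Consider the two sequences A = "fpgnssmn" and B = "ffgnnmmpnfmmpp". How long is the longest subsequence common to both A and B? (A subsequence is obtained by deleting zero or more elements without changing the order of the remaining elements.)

5

A longest common subsequence is fgnmn (length 5); the LCS DP confirms no longer common subsequence exists.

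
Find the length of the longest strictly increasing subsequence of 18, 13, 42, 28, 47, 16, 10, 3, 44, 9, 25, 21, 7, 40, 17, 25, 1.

4

One longest increasing subsequence is 13, 16, 25, 40 (positions 2,6,11,14), of length 4; no longer one exists.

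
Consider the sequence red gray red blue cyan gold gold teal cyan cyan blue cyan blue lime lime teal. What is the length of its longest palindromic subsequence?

One longest palindromic subsequence is blue cyan cyan cyan cyan blue (positions 4,5,9,10,12,13); it reads the same forward and backward, and the interval DP gives dp[1][16] = 6.

6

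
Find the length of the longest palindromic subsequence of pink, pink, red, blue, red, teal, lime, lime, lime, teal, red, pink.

Using dp[i][j] = 2 + dp[i+1][j−1] if the ends match, else max(dp[i+1][j], dp[i][j−1]):
dp[1][12] = 9. A witness is pink red teal lime lime lime teal red pink at positions 1,3,6,7,8,9,10,11,12.

9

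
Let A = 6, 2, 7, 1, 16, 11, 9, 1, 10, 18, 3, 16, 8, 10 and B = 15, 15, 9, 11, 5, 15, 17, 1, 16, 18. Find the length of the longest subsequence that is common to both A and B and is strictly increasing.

3

For each value that appears in both, track the longest common increasing run ending there.
The best achievable length is 3; one witness is 1, 16, 18 (A-positions 4,5,10, B-positions 8,9,10).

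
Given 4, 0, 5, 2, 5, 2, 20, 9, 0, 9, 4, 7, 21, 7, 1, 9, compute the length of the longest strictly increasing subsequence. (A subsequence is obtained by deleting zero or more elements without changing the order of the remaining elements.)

5

One longest increasing subsequence is 0, 2, 5, 20, 21 (positions 2,4,5,7,13), of length 5; no longer one exists.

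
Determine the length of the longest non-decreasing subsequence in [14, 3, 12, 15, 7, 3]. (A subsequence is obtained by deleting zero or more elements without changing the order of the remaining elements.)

Scanning left to right, the best length ending at each element is: 14→1, 3→1, 12→2, 15→3, 7→2, 3→2.
So the longest non-decreasing subsequence has length 3, e.g. 3, 12, 15.

3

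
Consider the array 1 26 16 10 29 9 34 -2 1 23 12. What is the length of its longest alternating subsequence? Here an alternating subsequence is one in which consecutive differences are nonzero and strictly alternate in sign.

9

A longest alternating subsequence is 1, 26, 16, 29, 9, 34, -2, 23, 12 (positions 1,2,3,5,6,7,8,10,11); its 8 consecutive differences strictly alternate in sign, and length 9 is optimal.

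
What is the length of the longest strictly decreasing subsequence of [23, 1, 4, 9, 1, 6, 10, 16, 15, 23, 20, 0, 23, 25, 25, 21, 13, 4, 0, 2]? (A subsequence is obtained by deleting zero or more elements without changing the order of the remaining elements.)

6

Scanning left to right, the best length ending at each element is: 23→1, 1→2, 4→2, 9→2, 1→3, 6→3, 10→2, 16→2, 15→3, 23→1, 20→2, 0→4, 23→1, 25→1, 25→1, 21→2, 13→4, 4→5, 0→6, 2→6.
So the longest decreasing subsequence has length 6, e.g. 23, 16, 15, 13, 4, 0.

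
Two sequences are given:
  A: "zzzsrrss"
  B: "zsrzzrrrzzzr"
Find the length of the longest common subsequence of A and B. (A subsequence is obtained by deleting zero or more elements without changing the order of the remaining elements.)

A longest common subsequence is zzzrr (length 5); the LCS DP confirms no longer common subsequence exists.

5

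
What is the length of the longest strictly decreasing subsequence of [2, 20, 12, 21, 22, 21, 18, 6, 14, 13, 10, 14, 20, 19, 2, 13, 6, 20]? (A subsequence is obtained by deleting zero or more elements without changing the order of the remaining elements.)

7

One longest decreasing subsequence is 22, 21, 18, 14, 13, 10, 2 (positions 5,6,7,9,10,11,15), of length 7; no longer one exists.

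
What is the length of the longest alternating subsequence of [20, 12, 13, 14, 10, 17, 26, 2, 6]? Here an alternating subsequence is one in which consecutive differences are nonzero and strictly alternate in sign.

A longest alternating subsequence is 20, 12, 13, 10, 17, 2, 6 (positions 1,2,3,5,6,8,9); its 6 consecutive differences strictly alternate in sign, and length 7 is optimal.

7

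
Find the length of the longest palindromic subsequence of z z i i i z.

5

One longest palindromic subsequence is ziiiz (positions 1,3,4,5,6); it reads the same forward and backward, and the interval DP gives dp[1][6] = 5.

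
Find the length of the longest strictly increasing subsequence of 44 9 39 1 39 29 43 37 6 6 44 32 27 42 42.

Let dp[i] be the longest increasing subsequence ending at position i. Then dp = [1, 1, 2, 1, 2, 2, 3, 3, 2, 2, 4, 3, 3, 4, 4].
The maximum is 4; one witness is 9, 39, 43, 44 at positions 2,3,7,11.

4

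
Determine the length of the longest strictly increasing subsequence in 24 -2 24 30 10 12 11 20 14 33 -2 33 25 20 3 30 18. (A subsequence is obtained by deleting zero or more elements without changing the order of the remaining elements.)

6

Let dp[i] be the longest increasing subsequence ending at position i. Then dp = [1, 1, 2, 3, 2, 3, 3, 4, 4, 5, 1, 5, 5, 5, 2, 6, 5].
The maximum is 6; one witness is -2, 10, 12, 20, 25, 30 at positions 2,5,6,8,13,16.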